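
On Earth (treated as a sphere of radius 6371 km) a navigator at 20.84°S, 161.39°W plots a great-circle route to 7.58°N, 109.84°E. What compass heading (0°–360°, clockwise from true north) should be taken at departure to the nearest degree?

With φ₁ = -0.3637, φ₂ = 0.1323, Δλ = -1.5493 rad, the forward-azimuth formula gives
θ = atan2( sin Δλ cos φ₂ , cos φ₁ sin φ₂ − sin φ₁ cos φ₂ cos Δλ ) = atan2(-0.9910, 0.1309) = -82.48°.
Adding 360° brings this into [0°, 360°): 278°.

278°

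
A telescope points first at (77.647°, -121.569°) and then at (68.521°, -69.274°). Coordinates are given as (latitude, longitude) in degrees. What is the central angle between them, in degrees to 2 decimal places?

16.88°

With latitudes φ₁ = 77.647°, φ₂ = 68.521° and longitude difference Δλ = 52.295°:
cos c = sin φ₁ sin φ₂ + cos φ₁ cos φ₂ cos Δλ = (0.9768)(0.9306) + (0.2139)(0.3662)(0.6116) = 0.95692,
so c = arccos(0.95692) = 0.29461 rad.
So the angular separation is 16.88°.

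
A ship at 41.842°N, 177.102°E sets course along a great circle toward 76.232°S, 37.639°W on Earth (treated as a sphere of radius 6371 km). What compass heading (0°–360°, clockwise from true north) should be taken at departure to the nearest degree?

Δλ = 145.259° = 2.5352 rad.
y = sin Δλ · cos φ₂ = (0.5699)(0.2380) = 0.1356
x = cos φ₁ sin φ₂ − sin φ₁ cos φ₂ cos Δλ = (0.7450)(-0.9713) − (0.6671)(0.2380)(-0.8217) = -0.5931
θ = atan2(y, x) = 167.12°, so the bearing is 167°.

167°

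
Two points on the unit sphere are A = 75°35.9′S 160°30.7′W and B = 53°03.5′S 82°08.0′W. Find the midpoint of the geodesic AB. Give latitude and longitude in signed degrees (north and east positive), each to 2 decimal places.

-68.53°, -102.65°

Central angle δ = 0.6364 rad. Interpolating on the sphere with fraction f = 0.5:
P = [sin((1−f)δ)·A + sin(fδ)·B] / sin δ = 0.5264·A + 0.5264·B in Cartesian coordinates,
giving P = (-0.0801, -0.3571, -0.9306), i.e. latitude -68.53°, longitude -102.65°.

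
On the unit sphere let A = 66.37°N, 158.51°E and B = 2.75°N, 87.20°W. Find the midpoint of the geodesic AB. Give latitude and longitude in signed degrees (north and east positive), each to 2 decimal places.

The central angle between A and B is δ = 1.6918 rad.
With f = 0.5, the slerp weights are sin((1−f)δ)/sin δ = 0.7541 and sin(fδ)/sin δ = 0.7541.
Weighted sum of the unit vectors: (0.7541)·(-0.3730,0.1468,0.9162) + (0.7541)·(0.0488,-0.9977,0.0480) = (-0.2445, -0.6416, 0.7270).
Converting back: φ = atan2(z, √(x²+y²)) = 46.64°, λ = atan2(y, x) = -110.86°.

46.64°, -110.86°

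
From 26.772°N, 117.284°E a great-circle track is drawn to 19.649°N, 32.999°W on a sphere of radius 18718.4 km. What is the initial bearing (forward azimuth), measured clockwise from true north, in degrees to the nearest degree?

Δλ = -150.283° = -2.6229 rad.
y = sin Δλ · cos φ₂ = (-0.4957)(0.9418) = -0.4669
x = cos φ₁ sin φ₂ − sin φ₁ cos φ₂ cos Δλ = (0.8928)(0.3363) − (0.4504)(0.9418)(-0.8685) = 0.6686
θ = atan2(y, x) = -34.92°; adding 360° gives 325°.

325°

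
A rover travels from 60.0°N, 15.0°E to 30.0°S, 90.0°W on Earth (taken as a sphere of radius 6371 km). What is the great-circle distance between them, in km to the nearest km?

13680 km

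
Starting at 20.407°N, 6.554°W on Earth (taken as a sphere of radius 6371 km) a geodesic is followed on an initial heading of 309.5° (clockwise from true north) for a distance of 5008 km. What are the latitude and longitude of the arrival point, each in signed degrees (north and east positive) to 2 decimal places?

Angular distance δ = d/R = 5008/6371 = 0.78606 rad; initial bearing θ = 5.4018 rad.
sin φ₂ = sin φ₁ cos δ + cos φ₁ sin δ cos θ = (0.3487)(0.7066) + (0.9372)(0.7076)(0.6361) = 0.6682, so φ₂ = 41.93°.
Δλ = atan2(sin θ sin δ cos φ₁, cos δ − sin φ₁ sin φ₂) = atan2(-0.5117, 0.4736) = -47.213°.
λ₂ = -6.554° − 47.213° = -53.77°.

41.93°, -53.77°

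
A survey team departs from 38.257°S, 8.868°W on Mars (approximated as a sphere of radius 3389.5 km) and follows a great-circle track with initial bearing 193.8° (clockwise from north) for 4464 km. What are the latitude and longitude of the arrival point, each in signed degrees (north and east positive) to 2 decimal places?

Angular distance δ = d/R = 4464/3389.5 = 1.31701 rad; initial bearing θ = 3.3824 rad.
sin φ₂ = sin φ₁ cos δ + cos φ₁ sin δ cos θ = (-0.6192)(0.2511) + (0.7852)(0.9680)(-0.9711) = -0.8936, so φ₂ = -63.33°.
Δλ = atan2(sin θ sin δ cos φ₁, cos δ − sin φ₁ sin φ₂) = atan2(-0.1813, -0.3022) = -149.042°.
λ₂ = -8.868° − 149.042° = -157.91°.

-63.33°, -157.91°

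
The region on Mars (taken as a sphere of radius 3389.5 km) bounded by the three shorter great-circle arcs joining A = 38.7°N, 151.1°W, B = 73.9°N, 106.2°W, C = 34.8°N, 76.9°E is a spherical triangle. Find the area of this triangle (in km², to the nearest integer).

6019252 km²

Side lengths (central angles): a = 1.2441, b = 1.6428, c = 0.7166 rad; semiperimeter s = 1.8018.
By l'Huilier's theorem, tan(E/4) = √[tan(s/2) tan((s−a)/2) tan((s−b)/2) tan((s−c)/2)], giving spherical excess E = 0.5239 rad.
Area = E·R² = 0.5239 × (3389.5)² ≈ 6019252 km².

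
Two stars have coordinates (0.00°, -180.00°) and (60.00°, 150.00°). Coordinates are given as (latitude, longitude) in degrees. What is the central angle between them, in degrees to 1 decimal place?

64.3°

Let φ₁ = 0.0000 rad, φ₂ = 1.0472 rad, and Δλ = -0.5236 rad.
Haversine: a = sin²(Δφ/2) + cos φ₁ cos φ₂ sin²(Δλ/2) = 0.2500 + (1.0000)(0.5000)(0.0670) = 0.28349.
Central angle c = 2·arcsin(√a) = 1.12296 rad.
So the angular separation is 64.3°.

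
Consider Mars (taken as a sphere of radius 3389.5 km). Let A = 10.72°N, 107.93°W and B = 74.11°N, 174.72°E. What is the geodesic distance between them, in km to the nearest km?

4510 km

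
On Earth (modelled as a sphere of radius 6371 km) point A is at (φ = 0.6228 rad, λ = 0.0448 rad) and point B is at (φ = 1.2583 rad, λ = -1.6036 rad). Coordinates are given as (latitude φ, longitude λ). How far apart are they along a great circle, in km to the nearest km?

6406 km

With latitudes φ₁ = 35.684°, φ₂ = 72.095° and longitude difference Δλ = -94.446°:
cos c = sin φ₁ sin φ₂ + cos φ₁ cos φ₂ cos Δλ = (0.5833)(0.9516) + (0.8122)(0.3074)(-0.0775) = 0.53570,
so c = arccos(0.53570) = 1.00546 rad.
Distance = R·c = 6371 × 1.0055 ≈ 6406 km.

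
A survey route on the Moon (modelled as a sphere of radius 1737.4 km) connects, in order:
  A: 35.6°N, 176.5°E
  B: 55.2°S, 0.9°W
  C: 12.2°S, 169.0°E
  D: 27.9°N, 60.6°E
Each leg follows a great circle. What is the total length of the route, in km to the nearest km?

11650 km

Leg A→B: central angle 2.7981 rad, distance 4861.4 km.
Leg B→C: central angle 1.9559 rad, distance 3398.2 km.
Leg C→D: central angle 1.9515 rad, distance 3390.5 km.
Total: 4861.4 + 3398.2 + 3390.5 ≈ 11650 km.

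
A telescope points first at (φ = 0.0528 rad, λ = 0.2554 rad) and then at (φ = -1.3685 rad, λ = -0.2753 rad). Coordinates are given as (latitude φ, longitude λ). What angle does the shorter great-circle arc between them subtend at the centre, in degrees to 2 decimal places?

With latitudes φ₁ = 3.025°, φ₂ = -78.409° and longitude difference Δλ = -30.407°:
cos c = sin φ₁ sin φ₂ + cos φ₁ cos φ₂ cos Δλ = (0.0528)(-0.9796) + (0.9986)(0.2009)(0.8625) = 0.12134,
so c = arccos(0.12134) = 1.44915 rad.
So the angular separation is 83.03°.

83.03°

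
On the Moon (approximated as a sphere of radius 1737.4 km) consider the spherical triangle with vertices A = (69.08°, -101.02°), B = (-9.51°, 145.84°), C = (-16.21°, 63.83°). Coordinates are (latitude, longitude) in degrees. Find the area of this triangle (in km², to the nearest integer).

Side lengths (central angles): a = 1.3921, b = 2.2040, c = 1.8679 rad; semiperimeter s = 2.7320.
By l'Huilier's theorem, tan(E/4) = √[tan(s/2) tan((s−a)/2) tan((s−b)/2) tan((s−c)/2)], giving spherical excess E = 2.4143 rad.
Area = E·R² = 2.4143 × (1737.4)² ≈ 7287846 km².

7287846 km²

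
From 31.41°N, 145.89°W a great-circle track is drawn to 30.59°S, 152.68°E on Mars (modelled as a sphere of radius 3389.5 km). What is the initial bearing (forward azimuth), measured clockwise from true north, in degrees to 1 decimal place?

229.4°

Δλ = -61.430° = -1.0722 rad.
y = sin Δλ · cos φ₂ = (-0.8782)(0.8608) = -0.7560
x = cos φ₁ sin φ₂ − sin φ₁ cos φ₂ cos Δλ = (0.8535)(-0.5089) − (0.5212)(0.8608)(0.4782) = -0.6489
θ = atan2(y, x) = -130.64°; adding 360° gives 229.4°.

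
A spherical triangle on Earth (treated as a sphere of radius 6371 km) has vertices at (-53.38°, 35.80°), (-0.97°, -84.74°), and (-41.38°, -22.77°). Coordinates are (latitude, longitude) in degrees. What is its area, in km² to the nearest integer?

8728347 km²

Side lengths (central angles): a = 1.1985, b = 0.7014, c = 1.8645 rad; semiperimeter s = 1.8822.
By l'Huilier's theorem, tan(E/4) = √[tan(s/2) tan((s−a)/2) tan((s−b)/2) tan((s−c)/2)], giving spherical excess E = 0.2150 rad.
Area = E·R² = 0.2150 × (6371)² ≈ 8728347 km².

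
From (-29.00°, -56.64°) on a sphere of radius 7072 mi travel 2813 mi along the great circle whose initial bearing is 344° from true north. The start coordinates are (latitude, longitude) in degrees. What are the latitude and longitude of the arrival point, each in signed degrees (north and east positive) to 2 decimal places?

-6.97°, -62.81°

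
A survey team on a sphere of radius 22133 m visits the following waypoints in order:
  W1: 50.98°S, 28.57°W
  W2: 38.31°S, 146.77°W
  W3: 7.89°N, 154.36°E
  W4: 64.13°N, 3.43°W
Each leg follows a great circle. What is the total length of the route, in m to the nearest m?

Leg W1→W2: central angle 1.3200 rad, distance 29215.5 m.
Leg W2→W3: central angle 1.2485 rad, distance 27633.6 m.
Leg W3→W4: central angle 1.8511 rad, distance 40969.7 m.
Total: 29215.5 + 27633.6 + 40969.7 ≈ 97819 m.

97819 m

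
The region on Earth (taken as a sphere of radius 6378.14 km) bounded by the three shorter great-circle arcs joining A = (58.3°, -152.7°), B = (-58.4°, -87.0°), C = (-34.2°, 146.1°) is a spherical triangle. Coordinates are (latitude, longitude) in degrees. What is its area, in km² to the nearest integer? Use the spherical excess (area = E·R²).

93737443 km²

Side lengths (central angles): a = 1.3505, b = 1.8430, c = 2.2286 rad; semiperimeter s = 2.7110.
By l'Huilier's theorem, tan(E/4) = √[tan(s/2) tan((s−a)/2) tan((s−b)/2) tan((s−c)/2)], giving spherical excess E = 2.3042 rad.
Area = E·R² = 2.3042 × (6378.14)² ≈ 93737443 km².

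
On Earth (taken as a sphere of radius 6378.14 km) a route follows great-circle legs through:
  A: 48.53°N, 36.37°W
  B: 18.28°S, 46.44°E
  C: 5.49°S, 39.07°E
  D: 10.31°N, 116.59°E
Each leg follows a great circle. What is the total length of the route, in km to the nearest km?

Leg A→B: central angle 1.7278 rad, distance 11019.9 km.
Leg B→C: central angle 0.2561 rad, distance 1633.6 km.
Leg C→D: central angle 1.3750 rad, distance 8770.2 km.
Total: 11019.9 + 1633.6 + 8770.2 ≈ 21424 km.

21424 km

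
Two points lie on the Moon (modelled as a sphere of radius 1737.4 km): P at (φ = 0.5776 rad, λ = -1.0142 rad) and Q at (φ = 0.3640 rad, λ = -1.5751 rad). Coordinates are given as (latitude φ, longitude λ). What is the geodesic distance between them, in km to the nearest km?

940 km

Let φ₁ = 0.5776 rad, φ₂ = 0.3640 rad, and Δλ = -0.5609 rad.
cos c = sin φ₁ sin φ₂ + cos φ₁ cos φ₂ cos Δλ = (0.5460)(0.3560) + (0.8378)(0.9345)(0.8468) = 0.85732,
so c = arccos(0.85732) = 0.54076 rad.
Distance = R·c = 1737.4 × 0.5408 ≈ 940 km.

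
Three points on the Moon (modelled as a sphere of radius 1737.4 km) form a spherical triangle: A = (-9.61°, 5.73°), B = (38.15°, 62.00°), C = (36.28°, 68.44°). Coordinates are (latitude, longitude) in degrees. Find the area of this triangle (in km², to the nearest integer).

Side lengths (central angles): a = 0.0952, b = 1.3019, c = 1.2372 rad; semiperimeter s = 1.3172.
By l'Huilier's theorem, tan(E/4) = √[tan(s/2) tan((s−a)/2) tan((s−b)/2) tan((s−c)/2)], giving spherical excess E = 0.0515 rad.
Area = E·R² = 0.0515 × (1737.4)² ≈ 155366 km².

155366 km²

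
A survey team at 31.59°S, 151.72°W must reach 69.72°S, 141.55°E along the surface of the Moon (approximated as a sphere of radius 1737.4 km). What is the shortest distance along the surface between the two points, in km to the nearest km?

Let φ₁ = -0.5513 rad, φ₂ = -1.2168 rad, and Δλ = -1.1647 rad.
Haversine: a = sin²(Δφ/2) + cos φ₁ cos φ₂ sin²(Δλ/2) = 0.1067 + (0.8518)(0.3466)(0.3025) = 0.19600.
Central angle c = 2·arcsin(√a) = 0.91725 rad.
Distance = R·c = 1737.4 × 0.9172 ≈ 1594 km.

1594 km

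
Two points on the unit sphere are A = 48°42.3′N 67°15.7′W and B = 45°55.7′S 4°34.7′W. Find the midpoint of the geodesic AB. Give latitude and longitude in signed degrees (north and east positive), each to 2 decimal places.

1.63°, -35.00°

The central angle between A and B is δ = 1.9062 rad.
With f = 0.5, the slerp weights are sin((1−f)δ)/sin δ = 0.8633 and sin(fδ)/sin δ = 0.8633.
Weighted sum of the unit vectors: (0.8633)·(0.2551,-0.6086,0.7513) + (0.8633)·(0.6933,-0.0555,-0.7185) = (0.8188, -0.5734, 0.0284).
Converting back: φ = atan2(z, √(x²+y²)) = 1.63°, λ = atan2(y, x) = -35.00°.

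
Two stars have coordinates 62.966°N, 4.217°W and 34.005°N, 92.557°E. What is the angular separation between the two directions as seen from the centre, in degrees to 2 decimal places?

With latitudes φ₁ = 62.966°, φ₂ = 34.005° and longitude difference Δλ = 96.774°:
cos c = sin φ₁ sin φ₂ + cos φ₁ cos φ₂ cos Δλ = (0.8907)(0.5593) + (0.4545)(0.8290)(-0.1180) = 0.45371,
so c = arccos(0.45371) = 1.09987 rad.
So the angular separation is 63.02°.

63.02°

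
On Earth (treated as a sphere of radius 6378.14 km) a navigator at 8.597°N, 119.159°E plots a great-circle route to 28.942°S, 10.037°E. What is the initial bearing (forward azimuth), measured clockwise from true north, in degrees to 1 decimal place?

Δλ = -109.122° = -1.9045 rad.
y = sin Δλ · cos φ₂ = (-0.9448)(0.8751) = -0.8268
x = cos φ₁ sin φ₂ − sin φ₁ cos φ₂ cos Δλ = (0.9888)(-0.4839) − (0.1495)(0.8751)(-0.3276) = -0.4356
θ = atan2(y, x) = -117.78°; adding 360° gives 242.2°.

242.2°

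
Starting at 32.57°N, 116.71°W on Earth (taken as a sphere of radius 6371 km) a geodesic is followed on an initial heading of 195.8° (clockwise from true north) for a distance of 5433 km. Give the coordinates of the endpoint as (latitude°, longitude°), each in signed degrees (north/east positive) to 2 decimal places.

-14.86°, -128.96°

Angular distance δ = d/R = 5433/6371 = 0.85277 rad; initial bearing θ = 3.4174 rad.
sin φ₂ = sin φ₁ cos δ + cos φ₁ sin δ cos θ = (0.5383)(0.6579) + (0.8427)(0.7531)(-0.9622) = -0.2565, so φ₂ = -14.86°.
Δλ = atan2(sin θ sin δ cos φ₁, cos δ − sin φ₁ sin φ₂) = atan2(-0.1728, 0.7960) = -12.249°.
λ₂ = -116.710° − 12.249° = -128.96°.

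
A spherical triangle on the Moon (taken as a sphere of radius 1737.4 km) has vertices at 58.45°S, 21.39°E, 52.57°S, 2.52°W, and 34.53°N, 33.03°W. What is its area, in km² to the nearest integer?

473243 km²

Side lengths (central angles): a = 1.5895, b = 1.8052, c = 0.2559 rad; semiperimeter s = 1.8253.
By l'Huilier's theorem, tan(E/4) = √[tan(s/2) tan((s−a)/2) tan((s−b)/2) tan((s−c)/2)], giving spherical excess E = 0.1568 rad.
Area = E·R² = 0.1568 × (1737.4)² ≈ 473243 km².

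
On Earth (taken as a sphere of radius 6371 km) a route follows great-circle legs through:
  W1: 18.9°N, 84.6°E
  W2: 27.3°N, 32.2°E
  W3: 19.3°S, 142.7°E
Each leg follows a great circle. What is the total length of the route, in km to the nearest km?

18350 km

Leg W1→W2: central angle 0.8480 rad, distance 5402.3 km.
Leg W2→W3: central angle 2.0323 rad, distance 12947.8 km.
Total: 5402.3 + 12947.8 ≈ 18350 km.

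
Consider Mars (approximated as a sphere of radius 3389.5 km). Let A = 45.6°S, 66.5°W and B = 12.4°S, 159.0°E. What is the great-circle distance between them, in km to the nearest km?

In radians: φ₁ = -0.7959, φ₂ = -0.2164, Δλ = -134.500° = -2.3475 rad.
Haversine: a = sin²(Δφ/2) + cos φ₁ cos φ₂ sin²(Δλ/2) = 0.0816 + (0.6997)(0.9767)(0.8505) = 0.66277.
Central angle c = 2·arcsin(√a) = 1.90238 rad.
Distance = R·c = 3389.5 × 1.9024 ≈ 6448 km.

6448 km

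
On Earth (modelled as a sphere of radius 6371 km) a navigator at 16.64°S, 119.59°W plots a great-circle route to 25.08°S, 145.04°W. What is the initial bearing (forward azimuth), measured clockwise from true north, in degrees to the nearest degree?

246°

Δλ = -25.450° = -0.4442 rad.
y = sin Δλ · cos φ₂ = (-0.4297)(0.9057) = -0.3892
x = cos φ₁ sin φ₂ − sin φ₁ cos φ₂ cos Δλ = (0.9581)(-0.4239) − (-0.2864)(0.9057)(0.9030) = -0.1719
θ = atan2(y, x) = -113.83°; adding 360° gives 246°.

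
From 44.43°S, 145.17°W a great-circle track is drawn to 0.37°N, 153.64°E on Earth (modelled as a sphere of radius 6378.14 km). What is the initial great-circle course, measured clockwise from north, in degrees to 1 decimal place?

Δλ = -61.190° = -1.0680 rad.
y = sin Δλ · cos φ₂ = (-0.8762)(1.0000) = -0.8762
x = cos φ₁ sin φ₂ − sin φ₁ cos φ₂ cos Δλ = (0.7141)(0.0065) − (-0.7000)(1.0000)(0.4819) = 0.3420
θ = atan2(y, x) = -68.68°; adding 360° gives 291.3°.

291.3°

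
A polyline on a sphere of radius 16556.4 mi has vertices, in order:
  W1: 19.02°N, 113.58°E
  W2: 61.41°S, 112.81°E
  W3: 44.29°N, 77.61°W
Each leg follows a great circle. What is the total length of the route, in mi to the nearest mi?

Leg W1→W2: central angle 1.4038 rad, distance 23242.0 mi.
Leg W2→W3: central angle 2.8242 rad, distance 46758.0 mi.
Total: 23242.0 + 46758.0 ≈ 70000 mi.

70000 mi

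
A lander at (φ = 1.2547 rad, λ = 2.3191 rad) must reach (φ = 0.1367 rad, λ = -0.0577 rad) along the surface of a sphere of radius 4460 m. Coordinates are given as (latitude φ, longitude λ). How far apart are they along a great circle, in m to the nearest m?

7420 m

In radians: φ₁ = 1.2547, φ₂ = 0.1367, Δλ = -136.181° = -2.3768 rad.
Haversine: a = sin²(Δφ/2) + cos φ₁ cos φ₂ sin²(Δλ/2) = 0.2813 + (0.3109)(0.9907)(0.8608) = 0.54634.
Central angle c = 2·arcsin(√a) = 1.66361 rad.
Distance = R·c = 4460 × 1.6636 ≈ 7420 m.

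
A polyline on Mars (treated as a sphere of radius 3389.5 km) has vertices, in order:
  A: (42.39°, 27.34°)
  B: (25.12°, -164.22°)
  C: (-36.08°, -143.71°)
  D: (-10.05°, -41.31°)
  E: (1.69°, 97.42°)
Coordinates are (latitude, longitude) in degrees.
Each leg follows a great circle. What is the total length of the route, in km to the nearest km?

24130 km

Leg A→B: central angle 1.9487 rad, distance 6605.1 km.
Leg B→C: central angle 1.1203 rad, distance 3797.4 km.
Leg C→D: central angle 1.6390 rad, distance 5555.3 km.
Leg D→E: central angle 2.4112 rad, distance 8172.7 km.
Total: 6605.1 + 3797.4 + 5555.3 + 8172.7 ≈ 24130 km.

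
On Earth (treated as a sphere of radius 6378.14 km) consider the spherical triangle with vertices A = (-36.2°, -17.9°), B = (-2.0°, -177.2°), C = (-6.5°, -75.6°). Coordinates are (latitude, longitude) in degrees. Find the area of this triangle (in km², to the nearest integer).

63906402 km²

Side lengths (central angles): a = 1.7678, b = 1.0526, c = 2.3947 rad; semiperimeter s = 2.6075.
By l'Huilier's theorem, tan(E/4) = √[tan(s/2) tan((s−a)/2) tan((s−b)/2) tan((s−c)/2)], giving spherical excess E = 1.5709 rad.
Area = E·R² = 1.5709 × (6378.14)² ≈ 63906402 km².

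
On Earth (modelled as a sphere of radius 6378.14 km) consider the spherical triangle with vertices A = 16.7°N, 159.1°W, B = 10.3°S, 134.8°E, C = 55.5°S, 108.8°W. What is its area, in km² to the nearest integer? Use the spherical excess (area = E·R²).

Side lengths (central angles): a = 1.6714, b = 1.4609, c = 1.2340 rad; semiperimeter s = 2.1831.
By l'Huilier's theorem, tan(E/4) = √[tan(s/2) tan((s−a)/2) tan((s−b)/2) tan((s−c)/2)], giving spherical excess E = 1.2117 rad.
Area = E·R² = 1.2117 × (6378.14)² ≈ 49293918 km².

49293918 km²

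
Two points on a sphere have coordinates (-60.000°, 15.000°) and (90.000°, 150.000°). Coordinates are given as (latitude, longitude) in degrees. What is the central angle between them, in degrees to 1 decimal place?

150.0°

Let φ₁ = -1.0472 rad, φ₂ = 1.5708 rad, and Δλ = 2.3562 rad.
cos c = sin φ₁ sin φ₂ + cos φ₁ cos φ₂ cos Δλ = (-0.8660)(1.0000) + (0.5000)(0.0000)(-0.7071) = -0.86603,
so c = arccos(-0.86603) = 2.61799 rad.
So the angular separation is 150.0°.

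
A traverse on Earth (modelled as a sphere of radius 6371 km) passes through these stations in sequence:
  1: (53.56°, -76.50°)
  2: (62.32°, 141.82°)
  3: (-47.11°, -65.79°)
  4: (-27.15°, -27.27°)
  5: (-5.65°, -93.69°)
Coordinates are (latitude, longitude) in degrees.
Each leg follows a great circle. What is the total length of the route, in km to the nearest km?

35705 km

Leg 1→2: central angle 1.0519 rad, distance 6701.6 km.
Leg 2→3: central angle 2.7624 rad, distance 17599.3 km.
Leg 3→4: central angle 0.6298 rad, distance 4012.4 km.
Leg 4→5: central angle 1.1602 rad, distance 7391.7 km.
Total: 6701.6 + 17599.3 + 4012.4 + 7391.7 ≈ 35705 km.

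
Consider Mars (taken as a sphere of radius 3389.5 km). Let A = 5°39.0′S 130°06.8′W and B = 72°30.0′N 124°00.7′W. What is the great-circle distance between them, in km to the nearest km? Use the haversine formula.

With latitudes φ₁ = -5.650°, φ₂ = 72.500° and longitude difference Δλ = 6.102°:
Haversine: a = sin²(Δφ/2) + cos φ₁ cos φ₂ sin²(Δλ/2) = 0.3973 + (0.9951)(0.3007)(0.0028) = 0.39817.
Central angle c = 2·arcsin(√a) = 1.36571 rad.
Distance = R·c = 3389.5 × 1.3657 ≈ 4629 km.

4629 km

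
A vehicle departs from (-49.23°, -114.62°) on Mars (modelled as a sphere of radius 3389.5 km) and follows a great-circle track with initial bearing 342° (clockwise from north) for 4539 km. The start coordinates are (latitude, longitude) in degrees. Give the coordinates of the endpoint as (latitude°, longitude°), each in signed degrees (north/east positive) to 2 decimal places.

Angular distance δ = d/R = 4539/3389.5 = 1.33914 rad; initial bearing θ = 5.9690 rad.
sin φ₂ = sin φ₁ cos δ + cos φ₁ sin δ cos θ = (-0.7573)(0.2296) + (0.6530)(0.9733)(0.9511) = 0.4306, so φ₂ = 25.51°.
Δλ = atan2(sin θ sin δ cos φ₁, cos δ − sin φ₁ sin φ₂) = atan2(-0.1964, 0.5557) = -19.465°.
λ₂ = -114.620° − 19.465° = -134.09°.

25.51°, -134.09°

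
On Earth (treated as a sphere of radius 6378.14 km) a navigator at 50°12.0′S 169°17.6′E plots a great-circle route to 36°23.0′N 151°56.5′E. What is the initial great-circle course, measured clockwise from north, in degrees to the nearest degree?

Δλ = -17.352° = -0.3028 rad.
y = sin Δλ · cos φ₂ = (-0.2982)(0.8051) = -0.2401
x = cos φ₁ sin φ₂ − sin φ₁ cos φ₂ cos Δλ = (0.6401)(0.5932) − (-0.7683)(0.8051)(0.9545) = 0.9701
θ = atan2(y, x) = -13.90°; adding 360° gives 346°.

346°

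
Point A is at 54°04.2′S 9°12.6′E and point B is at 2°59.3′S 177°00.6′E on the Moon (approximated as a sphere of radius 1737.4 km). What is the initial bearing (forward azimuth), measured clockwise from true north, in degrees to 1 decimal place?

165.6°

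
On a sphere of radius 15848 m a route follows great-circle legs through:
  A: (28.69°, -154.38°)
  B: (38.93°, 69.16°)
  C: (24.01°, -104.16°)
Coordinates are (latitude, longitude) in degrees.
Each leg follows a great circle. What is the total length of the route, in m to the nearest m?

Leg A→B: central angle 1.7650 rad, distance 27972.2 m.
Leg B→C: central angle 2.0377 rad, distance 32293.0 m.
Total: 27972.2 + 32293.0 ≈ 60265 m.

60265 m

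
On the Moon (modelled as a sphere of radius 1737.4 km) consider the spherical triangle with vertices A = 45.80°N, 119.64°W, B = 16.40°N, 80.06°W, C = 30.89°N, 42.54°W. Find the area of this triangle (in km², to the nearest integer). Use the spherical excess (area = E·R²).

Side lengths (central angles): a = 0.6470, b = 1.0453, c = 0.7700 rad; semiperimeter s = 1.2312.
By l'Huilier's theorem, tan(E/4) = √[tan(s/2) tan((s−a)/2) tan((s−b)/2) tan((s−c)/2)], giving spherical excess E = 0.2724 rad.
Area = E·R² = 0.2724 × (1737.4)² ≈ 822323 km².

822323 km²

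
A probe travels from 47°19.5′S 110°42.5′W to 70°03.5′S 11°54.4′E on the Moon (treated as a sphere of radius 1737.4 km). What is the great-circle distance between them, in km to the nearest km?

1683 km

With latitudes φ₁ = -47.325°, φ₂ = -70.058° and longitude difference Δλ = 122.615°:
Haversine: a = sin²(Δφ/2) + cos φ₁ cos φ₂ sin²(Δλ/2) = 0.0388 + (0.6778)(0.3411)(0.7695) = 0.21674.
Central angle c = 2·arcsin(√a) = 0.96852 rad.
Distance = R·c = 1737.4 × 0.9685 ≈ 1683 km.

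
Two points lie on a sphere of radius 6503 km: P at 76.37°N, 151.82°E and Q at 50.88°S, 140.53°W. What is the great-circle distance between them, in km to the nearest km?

15234 km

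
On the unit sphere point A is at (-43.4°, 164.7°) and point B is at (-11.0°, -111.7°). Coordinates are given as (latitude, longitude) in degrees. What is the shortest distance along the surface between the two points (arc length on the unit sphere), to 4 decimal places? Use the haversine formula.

1.3586

Let φ₁ = -0.7575 rad, φ₂ = -0.1920 rad, and Δλ = 1.4591 rad.
Haversine: a = sin²(Δφ/2) + cos φ₁ cos φ₂ sin²(Δλ/2) = 0.0778 + (0.7266)(0.9816)(0.4443) = 0.39470.
Central angle c = 2·arcsin(√a) = 1.35860 rad.
On the unit sphere the arc length equals the central angle: 1.3586.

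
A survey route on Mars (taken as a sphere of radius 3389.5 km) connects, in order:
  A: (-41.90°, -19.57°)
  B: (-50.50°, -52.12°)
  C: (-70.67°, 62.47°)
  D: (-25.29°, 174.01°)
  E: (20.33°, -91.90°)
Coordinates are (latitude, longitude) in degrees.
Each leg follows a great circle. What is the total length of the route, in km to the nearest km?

14734 km

Leg A→B: central angle 0.4168 rad, distance 1412.7 km.
Leg B→C: central angle 0.8756 rad, distance 2967.9 km.
Leg C→D: central angle 1.2732 rad, distance 4315.5 km.
Leg D→E: central angle 1.7812 rad, distance 6037.5 km.
Total: 1412.7 + 2967.9 + 4315.5 + 6037.5 ≈ 14734 km.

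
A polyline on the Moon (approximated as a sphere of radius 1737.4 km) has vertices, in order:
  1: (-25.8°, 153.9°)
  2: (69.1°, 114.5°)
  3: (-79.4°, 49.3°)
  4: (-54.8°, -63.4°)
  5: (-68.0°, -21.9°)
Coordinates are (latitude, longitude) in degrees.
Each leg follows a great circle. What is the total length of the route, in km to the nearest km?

9569 km

Leg 1→2: central angle 1.7299 rad, distance 3005.5 km.
Leg 2→3: central angle 2.6698 rad, distance 4638.4 km.
Leg 3→4: central angle 0.7040 rad, distance 1223.1 km.
Leg 4→5: central angle 0.4043 rad, distance 702.5 km.
Total: 3005.5 + 4638.4 + 1223.1 + 702.5 ≈ 9569 km.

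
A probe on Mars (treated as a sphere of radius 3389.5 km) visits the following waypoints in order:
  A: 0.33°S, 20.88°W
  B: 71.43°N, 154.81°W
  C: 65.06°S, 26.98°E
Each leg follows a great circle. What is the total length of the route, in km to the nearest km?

16368 km

Leg A→B: central angle 1.7992 rad, distance 6098.3 km.
Leg B→C: central angle 3.0298 rad, distance 10269.6 km.
Total: 6098.3 + 10269.6 ≈ 16368 km.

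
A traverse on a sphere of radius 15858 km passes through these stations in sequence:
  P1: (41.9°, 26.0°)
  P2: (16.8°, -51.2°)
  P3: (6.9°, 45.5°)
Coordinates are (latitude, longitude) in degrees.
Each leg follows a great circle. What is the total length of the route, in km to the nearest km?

45343 km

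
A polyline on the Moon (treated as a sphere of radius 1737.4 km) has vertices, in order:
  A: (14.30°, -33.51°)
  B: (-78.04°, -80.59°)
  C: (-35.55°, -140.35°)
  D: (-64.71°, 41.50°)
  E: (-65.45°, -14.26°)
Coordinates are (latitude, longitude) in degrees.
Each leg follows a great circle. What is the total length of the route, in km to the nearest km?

7510 km

Leg A→B: central angle 1.6759 rad, distance 2911.7 km.
Leg B→C: central angle 0.8583 rad, distance 1491.3 km.
Leg C→D: central angle 1.3915 rad, distance 2417.7 km.
Leg D→E: central angle 0.3968 rad, distance 689.5 km.
Total: 2911.7 + 1491.3 + 2417.7 + 689.5 ≈ 7510 km.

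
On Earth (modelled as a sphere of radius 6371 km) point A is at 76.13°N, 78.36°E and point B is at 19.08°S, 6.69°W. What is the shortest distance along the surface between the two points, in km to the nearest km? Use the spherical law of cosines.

11934 km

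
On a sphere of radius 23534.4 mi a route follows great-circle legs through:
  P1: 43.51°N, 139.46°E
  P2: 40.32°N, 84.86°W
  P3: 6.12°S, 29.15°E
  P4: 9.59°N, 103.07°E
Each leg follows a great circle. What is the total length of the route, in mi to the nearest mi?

Leg P1→P2: central angle 1.5209 rad, distance 35793.7 mi.
Leg P2→P3: central angle 1.9578 rad, distance 46076.5 mi.
Leg P3→P4: central angle 1.3142 rad, distance 30928.9 mi.
Total: 35793.7 + 46076.5 + 30928.9 ≈ 112799 mi.

112799 mi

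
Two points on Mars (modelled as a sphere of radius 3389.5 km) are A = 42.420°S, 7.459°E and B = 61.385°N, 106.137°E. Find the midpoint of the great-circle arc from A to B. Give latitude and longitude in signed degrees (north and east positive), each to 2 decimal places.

13.97°, 42.87°

The central angle between A and B is δ = 2.2725 rad.
With f = 0.5, the slerp weights are sin((1−f)δ)/sin δ = 1.1876 and sin(fδ)/sin δ = 1.1876.
Weighted sum of the unit vectors: (1.1876)·(0.7320,0.0958,-0.6746) + (1.1876)·(-0.1331,0.4601,0.8779) = (0.7112, 0.6602, 0.2414).
Converting back: φ = atan2(z, √(x²+y²)) = 13.97°, λ = atan2(y, x) = 42.87°.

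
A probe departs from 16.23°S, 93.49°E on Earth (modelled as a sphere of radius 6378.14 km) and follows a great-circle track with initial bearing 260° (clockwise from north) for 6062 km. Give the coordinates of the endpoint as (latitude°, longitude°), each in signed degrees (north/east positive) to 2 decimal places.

Angular distance δ = d/R = 6062/6378.14 = 0.95043 rad; initial bearing θ = 4.5379 rad.
sin φ₂ = sin φ₁ cos δ + cos φ₁ sin δ cos θ = (-0.2795)(0.5813) + (0.9601)(0.8137)(-0.1736) = -0.2981, so φ₂ = -17.35°.
Δλ = atan2(sin θ sin δ cos φ₁, cos δ − sin φ₁ sin φ₂) = atan2(-0.7694, 0.4980) = -57.086°.
λ₂ = 93.490° − 57.086° = 36.40°.

-17.35°, 36.40°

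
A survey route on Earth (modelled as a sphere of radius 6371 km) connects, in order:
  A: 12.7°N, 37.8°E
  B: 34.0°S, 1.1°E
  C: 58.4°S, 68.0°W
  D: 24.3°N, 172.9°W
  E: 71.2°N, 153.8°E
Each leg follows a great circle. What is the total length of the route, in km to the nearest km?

Leg A→B: central angle 1.0175 rad, distance 6482.4 km.
Leg B→C: central angle 0.8876 rad, distance 5655.1 km.
Leg C→D: central angle 2.0638 rad, distance 13148.6 km.
Leg D→E: central angle 0.8827 rad, distance 5623.8 km.
Total: 6482.4 + 5655.1 + 13148.6 + 5623.8 ≈ 30910 km.

30910 km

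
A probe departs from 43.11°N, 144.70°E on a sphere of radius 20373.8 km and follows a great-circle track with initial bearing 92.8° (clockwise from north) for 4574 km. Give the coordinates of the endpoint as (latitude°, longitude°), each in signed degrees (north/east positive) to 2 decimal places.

Angular distance δ = d/R = 4574/20373.8 = 0.22450 rad; initial bearing θ = 1.6197 rad.
sin φ₂ = sin φ₁ cos δ + cos φ₁ sin δ cos θ = (0.6834)(0.9749) + (0.7300)(0.2226)(-0.0488) = 0.6583, so φ₂ = 41.17°.
Δλ = atan2(sin θ sin δ cos φ₁, cos δ − sin φ₁ sin φ₂) = atan2(0.1623, 0.5250) = 17.181°.
λ₂ = 144.700° + 17.181° = 161.88°.

41.17°, 161.88°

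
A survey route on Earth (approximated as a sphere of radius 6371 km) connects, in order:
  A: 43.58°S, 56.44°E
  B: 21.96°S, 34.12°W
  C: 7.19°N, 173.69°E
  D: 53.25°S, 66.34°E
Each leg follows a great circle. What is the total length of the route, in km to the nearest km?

36799 km

Leg A→B: central angle 1.3168 rad, distance 8389.6 km.
Leg B→C: central angle 2.6074 rad, distance 16611.7 km.
Leg C→D: central angle 1.8518 rad, distance 11797.7 km.
Total: 8389.6 + 16611.7 + 11797.7 ≈ 36799 km.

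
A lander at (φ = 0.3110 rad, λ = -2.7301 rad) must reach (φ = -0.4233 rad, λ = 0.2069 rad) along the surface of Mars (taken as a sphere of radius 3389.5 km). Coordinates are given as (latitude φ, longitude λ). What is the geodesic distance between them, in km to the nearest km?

In radians: φ₁ = 0.3110, φ₂ = -0.4233, Δλ = 168.278° = 2.9370 rad.
cos c = sin φ₁ sin φ₂ + cos φ₁ cos φ₂ cos Δλ = (0.3060)(-0.4108) + (0.9520)(0.9117)(-0.9791) = -0.97560,
so c = arccos(-0.97560) = 2.92022 rad.
Distance = R·c = 3389.5 × 2.9202 ≈ 9898 km.

9898 km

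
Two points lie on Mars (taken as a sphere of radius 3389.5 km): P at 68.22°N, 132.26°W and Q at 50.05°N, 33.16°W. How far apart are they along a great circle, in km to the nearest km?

2816 km

With latitudes φ₁ = 68.220°, φ₂ = 50.050° and longitude difference Δλ = 99.100°:
Haversine: a = sin²(Δφ/2) + cos φ₁ cos φ₂ sin²(Δλ/2) = 0.0249 + (0.3710)(0.6421)(0.5791) = 0.16290.
Central angle c = 2·arcsin(√a) = 0.83092 rad.
Distance = R·c = 3389.5 × 0.8309 ≈ 2816 km.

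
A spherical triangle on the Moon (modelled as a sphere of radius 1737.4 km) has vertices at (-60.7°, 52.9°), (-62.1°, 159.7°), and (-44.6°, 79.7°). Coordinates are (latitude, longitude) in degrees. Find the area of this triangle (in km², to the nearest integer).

493842 km²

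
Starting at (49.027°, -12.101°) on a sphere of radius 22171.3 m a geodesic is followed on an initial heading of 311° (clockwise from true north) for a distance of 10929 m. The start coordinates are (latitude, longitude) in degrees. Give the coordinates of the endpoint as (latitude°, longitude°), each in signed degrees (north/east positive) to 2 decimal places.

60.31°, -58.24°

Angular distance δ = d/R = 10929/22171.3 = 0.49293 rad; initial bearing θ = 5.4280 rad.
sin φ₂ = sin φ₁ cos δ + cos φ₁ sin δ cos θ = (0.7550)(0.8809) + (0.6557)(0.4732)(0.6561) = 0.8687, so φ₂ = 60.31°.
Δλ = atan2(sin θ sin δ cos φ₁, cos δ − sin φ₁ sin φ₂) = atan2(-0.2342, 0.2251) = -46.137°.
λ₂ = -12.101° − 46.137° = -58.24°.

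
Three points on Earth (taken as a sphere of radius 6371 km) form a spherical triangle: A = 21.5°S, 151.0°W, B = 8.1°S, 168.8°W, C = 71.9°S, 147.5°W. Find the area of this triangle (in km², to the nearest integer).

6218604 km²

Side lengths (central angles): a = 1.1368, b = 0.8803, c = 0.3800 rad; semiperimeter s = 1.1986.
By l'Huilier's theorem, tan(E/4) = √[tan(s/2) tan((s−a)/2) tan((s−b)/2) tan((s−c)/2)], giving spherical excess E = 0.1532 rad.
Area = E·R² = 0.1532 × (6371)² ≈ 6218604 km².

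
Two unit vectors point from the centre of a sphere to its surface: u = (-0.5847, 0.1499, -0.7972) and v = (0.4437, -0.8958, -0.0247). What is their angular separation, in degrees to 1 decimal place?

112.0°

u·v = -0.3740; |u| = 0.9999, |v| = 1.0000.
cos θ = (u·v)/(|u||v|) = -0.3741, so θ = 112.0°.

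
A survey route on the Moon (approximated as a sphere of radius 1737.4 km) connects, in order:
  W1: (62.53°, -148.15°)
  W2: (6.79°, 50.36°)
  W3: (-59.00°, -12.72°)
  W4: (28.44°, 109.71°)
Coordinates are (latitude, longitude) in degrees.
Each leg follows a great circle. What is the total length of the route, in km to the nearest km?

9776 km

Leg W1→W2: central angle 1.9065 rad, distance 3312.4 km.
Leg W2→W3: central angle 1.4402 rad, distance 2502.2 km.
Leg W3→W4: central angle 2.2798 rad, distance 3960.9 km.
Total: 3312.4 + 2502.2 + 3960.9 ≈ 9776 km.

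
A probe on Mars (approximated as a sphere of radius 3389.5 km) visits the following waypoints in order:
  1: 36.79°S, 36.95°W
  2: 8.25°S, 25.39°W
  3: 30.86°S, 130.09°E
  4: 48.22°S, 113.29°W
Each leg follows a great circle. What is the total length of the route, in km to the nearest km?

14644 km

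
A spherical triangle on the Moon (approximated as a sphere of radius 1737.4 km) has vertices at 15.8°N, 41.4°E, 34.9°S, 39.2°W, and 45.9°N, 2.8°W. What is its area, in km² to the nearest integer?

Side lengths (central angles): a = 1.5223, b = 0.8290, c = 1.5977 rad; semiperimeter s = 1.9745.
By l'Huilier's theorem, tan(E/4) = √[tan(s/2) tan((s−a)/2) tan((s−b)/2) tan((s−c)/2)], giving spherical excess E = 0.8164 rad.
Area = E·R² = 0.8164 × (1737.4)² ≈ 2464209 km².

2464209 km²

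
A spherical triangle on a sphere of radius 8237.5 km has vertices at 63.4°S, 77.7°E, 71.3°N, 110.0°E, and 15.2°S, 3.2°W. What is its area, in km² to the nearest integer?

170630227 km²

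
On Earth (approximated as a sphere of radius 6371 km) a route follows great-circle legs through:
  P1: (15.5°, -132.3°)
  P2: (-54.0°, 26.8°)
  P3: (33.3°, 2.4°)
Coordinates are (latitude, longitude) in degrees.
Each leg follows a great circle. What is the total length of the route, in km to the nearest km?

25353 km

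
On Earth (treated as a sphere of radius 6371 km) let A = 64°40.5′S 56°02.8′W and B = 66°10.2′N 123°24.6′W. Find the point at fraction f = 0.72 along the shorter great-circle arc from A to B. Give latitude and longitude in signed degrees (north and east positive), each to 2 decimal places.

30.54°, -97.01°

The central angle between A and B is δ = 2.4346 rad.
With f = 0.72, the slerp weights are sin((1−f)δ)/sin δ = 0.9701 and sin(fδ)/sin δ = 1.5141.
Weighted sum of the unit vectors: (0.9701)·(0.2389,-0.3548,-0.9039) + (1.5141)·(-0.2225,-0.3373,0.9147) = (-0.1051, -0.8548, 0.5082).
Converting back: φ = atan2(z, √(x²+y²)) = 30.54°, λ = atan2(y, x) = -97.01°.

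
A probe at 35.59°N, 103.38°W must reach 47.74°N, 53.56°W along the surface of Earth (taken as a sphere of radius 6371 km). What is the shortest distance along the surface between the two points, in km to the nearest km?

Let φ₁ = 0.6212 rad, φ₂ = 0.8332 rad, and Δλ = 0.8695 rad.
Haversine: a = sin²(Δφ/2) + cos φ₁ cos φ₂ sin²(Δλ/2) = 0.0112 + (0.8132)(0.6725)(0.1774) = 0.10822.
Central angle c = 2·arcsin(√a) = 0.67042 rad.
Distance = R·c = 6371 × 0.6704 ≈ 4271 km.

4271 km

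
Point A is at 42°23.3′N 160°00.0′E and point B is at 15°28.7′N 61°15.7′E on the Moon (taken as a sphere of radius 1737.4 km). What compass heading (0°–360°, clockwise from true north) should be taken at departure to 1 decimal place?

287.3°

Δλ = -98.738° = -1.7233 rad.
y = sin Δλ · cos φ₂ = (-0.9884)(0.9637) = -0.9525
x = cos φ₁ sin φ₂ − sin φ₁ cos φ₂ cos Δλ = (0.7386)(0.2669) − (0.6742)(0.9637)(-0.1519) = 0.2958
θ = atan2(y, x) = -72.75°; adding 360° gives 287.3°.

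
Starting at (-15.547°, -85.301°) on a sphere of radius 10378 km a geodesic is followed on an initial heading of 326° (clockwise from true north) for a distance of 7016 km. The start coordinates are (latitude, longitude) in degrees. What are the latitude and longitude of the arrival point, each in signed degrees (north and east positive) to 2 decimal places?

16.90°, -106.75°

Angular distance δ = d/R = 7016/10378 = 0.67605 rad; initial bearing θ = 5.6898 rad.
sin φ₂ = sin φ₁ cos δ + cos φ₁ sin δ cos θ = (-0.2680)(0.7801) + (0.9634)(0.6257)(0.8290) = 0.2907, so φ₂ = 16.90°.
Δλ = atan2(sin θ sin δ cos φ₁, cos δ − sin φ₁ sin φ₂) = atan2(-0.3371, 0.8580) = -21.450°.
λ₂ = -85.301° − 21.450° = -106.75°.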